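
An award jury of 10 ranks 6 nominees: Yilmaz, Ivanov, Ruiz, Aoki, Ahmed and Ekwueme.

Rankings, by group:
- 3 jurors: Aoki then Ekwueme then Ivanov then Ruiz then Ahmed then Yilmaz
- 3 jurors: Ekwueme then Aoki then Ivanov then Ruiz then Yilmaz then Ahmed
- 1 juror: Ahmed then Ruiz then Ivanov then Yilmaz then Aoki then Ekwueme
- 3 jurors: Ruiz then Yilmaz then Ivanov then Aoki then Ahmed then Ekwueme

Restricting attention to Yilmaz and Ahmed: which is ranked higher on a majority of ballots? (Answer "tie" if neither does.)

Yilmaz

Ballots ranking Yilmaz above Ahmed: 3 + 3 = 6.
Ballots ranking Ahmed above Yilmaz: 10 − 6 = 4.
Yilmaz wins the head-to-head 6–4.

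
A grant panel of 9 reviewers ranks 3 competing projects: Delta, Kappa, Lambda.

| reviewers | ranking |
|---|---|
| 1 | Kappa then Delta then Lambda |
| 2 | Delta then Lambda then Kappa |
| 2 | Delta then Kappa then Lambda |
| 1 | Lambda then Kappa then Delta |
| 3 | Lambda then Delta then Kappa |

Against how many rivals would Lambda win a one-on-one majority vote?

Lambda against each rival (9 reviewers):
Lambda vs Delta: Delta wins 5–4.
Lambda vs Kappa: Lambda preferred on 2+1+3 = 6 ballots; Lambda wins 6–3.
Lambda beats Kappa; loses to Delta — 1 pairwise win.

1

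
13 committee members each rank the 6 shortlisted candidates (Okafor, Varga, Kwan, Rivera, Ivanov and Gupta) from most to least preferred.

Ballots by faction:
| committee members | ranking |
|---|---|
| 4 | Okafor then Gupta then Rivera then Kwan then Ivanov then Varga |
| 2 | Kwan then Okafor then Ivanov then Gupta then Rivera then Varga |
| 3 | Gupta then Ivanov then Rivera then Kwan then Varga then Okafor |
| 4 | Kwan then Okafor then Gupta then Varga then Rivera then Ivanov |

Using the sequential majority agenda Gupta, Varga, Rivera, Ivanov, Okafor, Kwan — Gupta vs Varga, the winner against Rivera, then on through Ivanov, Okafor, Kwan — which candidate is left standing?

Round 1: Gupta vs Varga — 13–0, Gupta advances.
Round 2: Gupta vs Rivera — 13–0, Gupta advances.
Round 3: Gupta vs Ivanov — 11–2, Gupta advances.
Round 4: Gupta vs Okafor — 3–10, Okafor advances.
Round 5: Okafor vs Kwan — 4–9, Kwan advances.
The agenda winner is Kwan.

Kwan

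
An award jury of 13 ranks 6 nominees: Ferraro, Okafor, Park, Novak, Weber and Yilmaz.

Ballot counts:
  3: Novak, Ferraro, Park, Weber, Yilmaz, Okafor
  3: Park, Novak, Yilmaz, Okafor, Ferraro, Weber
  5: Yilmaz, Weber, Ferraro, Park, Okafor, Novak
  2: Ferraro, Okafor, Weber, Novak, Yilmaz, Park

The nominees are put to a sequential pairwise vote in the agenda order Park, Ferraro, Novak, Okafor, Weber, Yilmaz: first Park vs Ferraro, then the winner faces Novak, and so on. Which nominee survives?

Round 1: Park vs Ferraro — 3–10, Ferraro advances.
Round 2: Ferraro vs Novak — 7–6, Ferraro advances.
Round 3: Ferraro vs Okafor — 10–3, Ferraro advances.
Round 4: Ferraro vs Weber — 8–5, Ferraro advances.
Round 5: Ferraro vs Yilmaz — 5–8, Yilmaz advances.
The agenda winner is Yilmaz.

Yilmaz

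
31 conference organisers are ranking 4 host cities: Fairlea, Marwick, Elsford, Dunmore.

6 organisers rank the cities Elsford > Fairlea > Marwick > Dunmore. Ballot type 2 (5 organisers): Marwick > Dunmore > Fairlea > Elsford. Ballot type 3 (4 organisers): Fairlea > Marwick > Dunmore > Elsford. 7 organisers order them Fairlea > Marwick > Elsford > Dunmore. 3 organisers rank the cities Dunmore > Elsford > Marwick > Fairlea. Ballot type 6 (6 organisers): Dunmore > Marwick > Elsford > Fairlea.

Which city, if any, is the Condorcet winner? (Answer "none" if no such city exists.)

Check each pair by majority over 31 ballots:
Fairlea–Marwick: Fairlea 17–14.
Fairlea vs Elsford: Fairlea, 16–15.
Fairlea vs Dunmore: Fairlea, 17–14.
Marwick vs Elsford: Marwick wins 22–9.
Marwick vs Dunmore: Marwick wins 22–9.
Elsford vs Dunmore: Dunmore, 18–13.
Fairlea beats each of Marwick, Elsford, Dunmore — Fairlea is the Condorcet winner.

Fairlea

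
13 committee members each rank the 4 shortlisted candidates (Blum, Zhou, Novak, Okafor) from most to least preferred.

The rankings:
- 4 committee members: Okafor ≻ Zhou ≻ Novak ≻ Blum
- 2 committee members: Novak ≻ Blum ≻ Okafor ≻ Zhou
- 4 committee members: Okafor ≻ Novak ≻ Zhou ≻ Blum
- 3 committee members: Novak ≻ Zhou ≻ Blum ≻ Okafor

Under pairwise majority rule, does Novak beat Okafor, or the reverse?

Okafor

Ballots ranking Novak above Okafor: 2 + 3 = 5.
Ballots ranking Okafor above Novak: 13 − 5 = 8.
Okafor wins the head-to-head 8–5.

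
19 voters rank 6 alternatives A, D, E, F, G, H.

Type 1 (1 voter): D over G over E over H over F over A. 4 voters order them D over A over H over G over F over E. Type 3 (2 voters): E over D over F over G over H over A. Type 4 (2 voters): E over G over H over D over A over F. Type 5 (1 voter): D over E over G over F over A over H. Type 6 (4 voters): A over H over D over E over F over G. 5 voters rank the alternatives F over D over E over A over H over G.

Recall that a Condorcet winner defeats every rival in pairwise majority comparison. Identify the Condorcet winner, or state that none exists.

D

Head-to-head results (19 voters):
A vs D: 4 to 15, D.
A vs E: A preferred on 4+4 = 8 ballots; E wins 11–8.
A vs F: 10 to 9, A.
A vs G: 13 to 6, A.
A vs H: 4+1+4+5 = 14 for A, 5 for H — A by 14–5.
D vs E: D wins 15–4.
D vs F: D, 14–5.
D vs G: D, 17–2.
D vs H: D, 13–6.
E vs F: 10 to 9, E.
E–G: E 14–5.
E vs H: E, 11–8.
F vs G: F is ranked higher on 2+4+5 = 11 ballots, G on 8. F wins 11–8.
F vs H: H, 11–8.
G vs H: H wins 13–6.
D wins every pairwise contest, so D is the Condorcet winner.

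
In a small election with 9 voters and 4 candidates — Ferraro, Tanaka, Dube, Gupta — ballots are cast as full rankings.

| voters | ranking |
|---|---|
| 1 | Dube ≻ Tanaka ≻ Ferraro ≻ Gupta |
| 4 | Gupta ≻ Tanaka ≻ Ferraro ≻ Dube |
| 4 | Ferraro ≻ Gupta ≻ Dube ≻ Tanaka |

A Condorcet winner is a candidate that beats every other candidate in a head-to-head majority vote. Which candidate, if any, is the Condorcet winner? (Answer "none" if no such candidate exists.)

Check each pair by majority over 9 ballots:
Ferraro–Tanaka: Tanaka 5–4.
Ferraro vs Dube: 4+4 = 8 for Ferraro, 1 for Dube — Ferraro by 8–1.
Ferraro vs Gupta: Ferraro wins 5–4.
Tanaka vs Dube: Dube wins 5–4.
Tanaka vs Gupta: 1 for Tanaka, 8 for Gupta — Gupta by 8–1.
Dube vs Gupta: 1 for Dube, 8 for Gupta — Gupta by 8–1.
No candidate is unbeaten: Ferraro loses to Tanaka; Tanaka loses to Dube; Dube loses to Ferraro; Gupta loses to Ferraro. In particular Ferraro → Dube → Tanaka → Ferraro is a majority cycle — no Condorcet winner exists.

none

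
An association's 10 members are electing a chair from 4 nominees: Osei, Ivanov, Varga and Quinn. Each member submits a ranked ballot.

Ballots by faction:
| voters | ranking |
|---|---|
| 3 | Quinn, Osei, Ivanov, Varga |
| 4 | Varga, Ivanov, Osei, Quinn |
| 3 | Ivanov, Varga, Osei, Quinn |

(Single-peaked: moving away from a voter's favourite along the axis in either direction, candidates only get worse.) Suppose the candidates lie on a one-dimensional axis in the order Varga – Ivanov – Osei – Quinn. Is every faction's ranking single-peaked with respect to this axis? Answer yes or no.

Axis positions: Varga=1, Ivanov=2, Osei=3, Quinn=4.
Faction 1 (peak Quinn at position 4): ranking walks positions 4-3-2-1, expanding outward from the peak — single-peaked.
Faction 2 (peak Varga at position 1): ranking walks positions 1-2-3-4, expanding outward from the peak — single-peaked.
Faction 3 (peak Ivanov at position 2): ranking walks positions 2-1-3-4, expanding outward from the peak — single-peaked.
Every ranking is single-peaked on this axis.

yes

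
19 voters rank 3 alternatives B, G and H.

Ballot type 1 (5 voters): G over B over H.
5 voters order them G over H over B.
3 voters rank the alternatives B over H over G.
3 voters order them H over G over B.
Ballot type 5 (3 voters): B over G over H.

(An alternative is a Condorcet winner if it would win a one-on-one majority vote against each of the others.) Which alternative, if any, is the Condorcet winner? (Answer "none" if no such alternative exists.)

Head-to-head results (19 voters):
B vs G: G, 13–6.
B vs H: B is ranked higher on 5+3+3 = 11 ballots, H on 8. B wins 11–8.
G vs H: 5+5+3 = 13 for G, 6 for H — G by 13–6.
G beats each of B, H — G is the Condorcet winner.

G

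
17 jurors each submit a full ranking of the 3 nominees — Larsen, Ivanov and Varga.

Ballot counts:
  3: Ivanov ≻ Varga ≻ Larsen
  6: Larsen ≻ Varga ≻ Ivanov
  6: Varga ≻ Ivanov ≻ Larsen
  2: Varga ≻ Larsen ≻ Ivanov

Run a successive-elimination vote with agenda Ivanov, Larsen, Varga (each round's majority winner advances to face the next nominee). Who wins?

Varga

Round 1: Ivanov vs Larsen — 9–8, Ivanov advances.
Round 2: Ivanov vs Varga — 3–14, Varga advances.
Varga survives the agenda.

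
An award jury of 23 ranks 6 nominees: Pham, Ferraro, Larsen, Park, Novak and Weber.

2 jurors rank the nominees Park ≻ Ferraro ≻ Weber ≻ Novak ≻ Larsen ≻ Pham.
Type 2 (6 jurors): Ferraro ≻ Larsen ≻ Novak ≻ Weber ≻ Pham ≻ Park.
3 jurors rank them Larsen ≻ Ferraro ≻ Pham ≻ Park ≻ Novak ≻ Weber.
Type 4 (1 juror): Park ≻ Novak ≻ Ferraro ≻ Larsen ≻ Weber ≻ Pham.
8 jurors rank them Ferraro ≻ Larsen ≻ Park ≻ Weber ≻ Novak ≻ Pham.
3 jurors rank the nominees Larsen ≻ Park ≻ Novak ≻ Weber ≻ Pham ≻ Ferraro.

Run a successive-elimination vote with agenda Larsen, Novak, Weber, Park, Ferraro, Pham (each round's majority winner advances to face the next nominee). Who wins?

Round 1: Larsen vs Novak — 20–3, Larsen advances.
Round 2: Larsen vs Weber — 21–2, Larsen advances.
Round 3: Larsen vs Park — 20–3, Larsen advances.
Round 4: Larsen vs Ferraro — 6–17, Ferraro advances.
Round 5: Ferraro vs Pham — 20–3, Ferraro advances.
The agenda winner is Ferraro.

Ferraro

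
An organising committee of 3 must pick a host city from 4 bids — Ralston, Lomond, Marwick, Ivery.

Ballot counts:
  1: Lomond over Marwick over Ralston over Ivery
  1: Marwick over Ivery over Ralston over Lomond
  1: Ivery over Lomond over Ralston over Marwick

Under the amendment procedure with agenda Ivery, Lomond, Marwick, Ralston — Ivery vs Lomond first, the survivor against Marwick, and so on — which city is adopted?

Round 1: Ivery vs Lomond — 2–1, Ivery advances.
Round 2: Ivery vs Marwick — 1–2, Marwick advances.
Round 3: Marwick vs Ralston — 2–1, Marwick advances.
Marwick survives the agenda.

Marwick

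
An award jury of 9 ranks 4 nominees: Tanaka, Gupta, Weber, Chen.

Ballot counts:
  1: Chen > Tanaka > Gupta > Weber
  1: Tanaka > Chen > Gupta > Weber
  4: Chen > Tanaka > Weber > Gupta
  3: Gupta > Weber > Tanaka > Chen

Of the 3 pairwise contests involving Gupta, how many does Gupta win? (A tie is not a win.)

Gupta against each rival (9 jurors):
Gupta vs Tanaka: Tanaka, 6–3.
Gupta–Weber: Gupta 5–4.
Gupta–Chen: Chen 6–3.
Gupta beats Weber; loses to Tanaka, Chen — 1 pairwise win.

1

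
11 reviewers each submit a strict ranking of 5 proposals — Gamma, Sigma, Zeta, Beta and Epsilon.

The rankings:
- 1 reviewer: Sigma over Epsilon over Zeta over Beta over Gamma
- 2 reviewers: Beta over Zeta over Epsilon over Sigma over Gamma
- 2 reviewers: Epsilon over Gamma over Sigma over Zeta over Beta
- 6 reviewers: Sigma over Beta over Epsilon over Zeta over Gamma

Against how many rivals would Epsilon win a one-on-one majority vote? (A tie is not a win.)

2

Epsilon against each rival (11 reviewers):
Epsilon vs Gamma: 1+2+2+6 = 11 for Epsilon, 0 for Gamma — Epsilon by 11–0.
Epsilon–Sigma: Sigma 7–4.
Epsilon vs Zeta: Epsilon wins 9–2.
Epsilon vs Beta: Epsilon preferred on 1+2 = 3 ballots; Beta wins 8–3.
Epsilon beats Gamma, Zeta; loses to Sigma, Beta — 2 pairwise wins.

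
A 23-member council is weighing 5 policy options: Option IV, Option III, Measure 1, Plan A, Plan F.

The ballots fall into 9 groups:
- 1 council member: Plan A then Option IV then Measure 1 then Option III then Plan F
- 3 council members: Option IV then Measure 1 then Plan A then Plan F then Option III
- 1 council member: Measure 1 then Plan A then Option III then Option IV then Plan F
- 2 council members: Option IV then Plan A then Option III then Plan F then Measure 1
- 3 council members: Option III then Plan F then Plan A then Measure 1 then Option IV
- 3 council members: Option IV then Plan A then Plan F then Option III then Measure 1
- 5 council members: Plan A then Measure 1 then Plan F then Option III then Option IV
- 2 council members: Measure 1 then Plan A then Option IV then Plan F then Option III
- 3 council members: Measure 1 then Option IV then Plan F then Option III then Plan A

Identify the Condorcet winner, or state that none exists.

Head-to-head results (23 council members):
Option IV vs Option III: Option IV, 14–9.
Option IV–Measure 1: Measure 1 14–9.
Option IV vs Plan A: Plan A wins 12–11.
Option IV vs Plan F: Option IV, 15–8.
Option III vs Measure 1: Measure 1, 15–8.
Option III vs Plan A: Plan A wins 17–6.
Option III vs Plan F: Plan F, 16–7.
Measure 1–Plan A: Plan A 14–9.
Measure 1 vs Plan F: Measure 1 wins 15–8.
Plan A–Plan F: Plan A 17–6.
Plan A beats each of Option IV, Option III, Measure 1, Plan F — Plan A is the Condorcet winner.

Plan A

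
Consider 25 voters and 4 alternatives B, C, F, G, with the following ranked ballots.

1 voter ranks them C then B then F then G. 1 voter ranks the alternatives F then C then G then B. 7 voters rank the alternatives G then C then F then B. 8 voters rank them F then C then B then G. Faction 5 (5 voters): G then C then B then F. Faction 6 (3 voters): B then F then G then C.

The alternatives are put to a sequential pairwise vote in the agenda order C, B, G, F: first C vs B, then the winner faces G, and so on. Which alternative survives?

Round 1: C vs B — 22–3, C advances.
Round 2: C vs G — 10–15, G advances.
Round 3: G vs F — 12–13, F advances.
F survives the agenda.

F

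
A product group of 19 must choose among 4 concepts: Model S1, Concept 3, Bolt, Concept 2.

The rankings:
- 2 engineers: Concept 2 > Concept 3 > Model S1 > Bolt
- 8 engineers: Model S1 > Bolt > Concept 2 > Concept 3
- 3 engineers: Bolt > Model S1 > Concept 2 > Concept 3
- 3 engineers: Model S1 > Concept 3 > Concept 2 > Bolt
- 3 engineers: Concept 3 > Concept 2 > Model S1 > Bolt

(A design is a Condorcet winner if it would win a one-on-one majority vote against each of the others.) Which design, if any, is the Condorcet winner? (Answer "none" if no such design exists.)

Head-to-head results (19 engineers):
Model S1 vs Concept 3: Model S1 is ranked higher on 8+3+3 = 14 ballots, Concept 3 on 5. Model S1 wins 14–5.
Model S1 vs Bolt: Model S1, 16–3.
Model S1 vs Concept 2: Model S1, 14–5.
Concept 3 vs Bolt: Bolt, 11–8.
Concept 3 vs Concept 2: Concept 2, 13–6.
Bolt vs Concept 2: Bolt, 11–8.
Only Model S1 has no losses; Model S1 is the Condorcet winner.

Model S1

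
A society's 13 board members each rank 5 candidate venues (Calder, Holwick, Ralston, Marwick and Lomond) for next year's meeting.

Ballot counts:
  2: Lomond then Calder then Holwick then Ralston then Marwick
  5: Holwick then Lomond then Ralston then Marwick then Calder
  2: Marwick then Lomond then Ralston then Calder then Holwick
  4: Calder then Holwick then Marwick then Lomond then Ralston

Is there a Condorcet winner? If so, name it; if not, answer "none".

Pairwise majorities:
Calder–Holwick: Calder 8–5.
Calder vs Ralston: Ralston, 7–6.
Calder vs Marwick: Marwick wins 7–6.
Calder–Lomond: Lomond 9–4.
Holwick vs Ralston: Holwick wins 11–2.
Holwick vs Marwick: Holwick, 11–2.
Holwick vs Lomond: Holwick wins 9–4.
Ralston–Marwick: Ralston 7–6.
Ralston vs Lomond: Lomond, 13–0.
Marwick–Lomond: Lomond 7–6.
Every city loses at least once (Calder loses to Ralston; Holwick loses to Calder; Ralston loses to Holwick; Marwick loses to Holwick; Lomond loses to Holwick). The majority relation contains the cycle Calder > Holwick > Ralston > Calder, so there is no Condorcet winner.

none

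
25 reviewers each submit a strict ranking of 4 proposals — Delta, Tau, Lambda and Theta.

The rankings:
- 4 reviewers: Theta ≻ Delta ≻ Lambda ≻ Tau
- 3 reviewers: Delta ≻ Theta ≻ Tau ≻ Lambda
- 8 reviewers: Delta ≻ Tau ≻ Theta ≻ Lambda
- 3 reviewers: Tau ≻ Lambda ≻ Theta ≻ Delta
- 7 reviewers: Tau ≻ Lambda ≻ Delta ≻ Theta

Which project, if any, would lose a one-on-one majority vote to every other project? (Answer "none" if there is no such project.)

Head-to-head results (25 reviewers):
Delta–Tau: Delta 15–10.
Delta–Lambda: Delta 15–10.
Delta vs Theta: 3+8+7 = 18 for Delta, 7 for Theta — Delta by 18–7.
Tau vs Lambda: 3+8+3+7 = 21 for Tau, 4 for Lambda — Tau by 21–4.
Tau vs Theta: Tau, 18–7.
Lambda vs Theta: Lambda is ranked higher on 3+7 = 10 ballots, Theta on 15. Theta wins 15–10.
Only Lambda has no wins; Lambda is the Condorcet loser.

Lambda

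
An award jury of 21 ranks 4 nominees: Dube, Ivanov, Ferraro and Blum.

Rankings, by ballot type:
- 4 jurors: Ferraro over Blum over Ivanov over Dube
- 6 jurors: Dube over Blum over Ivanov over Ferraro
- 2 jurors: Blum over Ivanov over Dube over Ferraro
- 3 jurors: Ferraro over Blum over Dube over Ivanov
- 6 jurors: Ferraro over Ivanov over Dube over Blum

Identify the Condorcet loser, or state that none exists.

none

Pairwise majorities:
Dube–Ivanov: Ivanov 12–9.
Dube vs Ferraro: Ferraro wins 13–8.
Dube vs Blum: 6+6 = 12 for Dube, 9 for Blum — Dube by 12–9.
Ivanov vs Ferraro: Ferraro, 13–8.
Ivanov vs Blum: Blum, 15–6.
Ferraro–Blum: Ferraro 13–8.
No nominee is winless: Dube beats Blum; Ivanov beats Dube; Ferraro beats Dube; Blum beats Ivanov. There is no Condorcet loser.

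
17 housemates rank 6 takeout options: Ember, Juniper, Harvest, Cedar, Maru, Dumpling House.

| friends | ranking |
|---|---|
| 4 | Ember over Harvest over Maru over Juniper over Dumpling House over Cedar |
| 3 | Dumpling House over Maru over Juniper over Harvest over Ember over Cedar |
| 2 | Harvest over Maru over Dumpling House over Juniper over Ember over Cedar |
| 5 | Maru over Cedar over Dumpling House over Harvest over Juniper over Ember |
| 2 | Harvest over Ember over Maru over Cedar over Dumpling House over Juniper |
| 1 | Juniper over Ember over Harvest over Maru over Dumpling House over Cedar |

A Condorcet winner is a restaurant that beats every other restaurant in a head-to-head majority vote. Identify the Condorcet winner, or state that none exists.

Harvest

Check each pair by majority over 17 ballots:
Ember–Juniper: Juniper 11–6.
Ember vs Harvest: Harvest, 12–5.
Ember vs Cedar: Ember wins 12–5.
Ember–Maru: Maru 10–7.
Ember vs Dumpling House: Dumpling House, 10–7.
Juniper vs Harvest: Harvest wins 13–4.
Juniper vs Cedar: Juniper, 10–7.
Juniper vs Maru: Maru, 16–1.
Juniper vs Dumpling House: Dumpling House wins 12–5.
Harvest vs Cedar: Harvest wins 12–5.
Harvest–Maru: Harvest 9–8.
Harvest–Dumpling House: Harvest 9–8.
Cedar vs Maru: Maru, 17–0.
Cedar vs Dumpling House: Dumpling House, 10–7.
Maru vs Dumpling House: Maru, 14–3.
Harvest wins every pairwise contest, so Harvest is the Condorcet winner.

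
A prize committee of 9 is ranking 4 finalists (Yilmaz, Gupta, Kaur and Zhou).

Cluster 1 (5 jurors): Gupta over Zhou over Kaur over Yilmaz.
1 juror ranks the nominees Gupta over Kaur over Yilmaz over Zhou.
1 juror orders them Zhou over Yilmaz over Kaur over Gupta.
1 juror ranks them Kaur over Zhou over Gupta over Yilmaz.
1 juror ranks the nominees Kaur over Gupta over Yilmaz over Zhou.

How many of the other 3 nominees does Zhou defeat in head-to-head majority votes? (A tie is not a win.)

Zhou against each rival (9 jurors):
Zhou vs Yilmaz: Zhou is ranked higher on 5+1+1 = 7 ballots, Yilmaz on 2. Zhou wins 7–2.
Zhou vs Gupta: Zhou is ranked higher on 1+1 = 2 ballots, Gupta on 7. Gupta wins 7–2.
Zhou vs Kaur: Zhou wins 6–3.
Zhou beats Yilmaz, Kaur; loses to Gupta — 2 pairwise wins.

2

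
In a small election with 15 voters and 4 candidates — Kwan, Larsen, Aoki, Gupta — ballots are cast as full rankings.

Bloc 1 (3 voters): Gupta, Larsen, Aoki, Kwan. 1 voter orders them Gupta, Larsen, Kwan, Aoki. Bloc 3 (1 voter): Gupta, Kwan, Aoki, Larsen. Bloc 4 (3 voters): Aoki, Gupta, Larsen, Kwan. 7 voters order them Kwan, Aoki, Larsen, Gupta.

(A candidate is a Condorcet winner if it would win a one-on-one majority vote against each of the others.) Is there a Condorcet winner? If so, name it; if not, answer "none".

none

Check each pair by majority over 15 ballots:
Kwan vs Larsen: Kwan preferred on 1+7 = 8 ballots; Kwan wins 8–7.
Kwan vs Aoki: Kwan, 9–6.
Kwan vs Gupta: Gupta, 8–7.
Larsen vs Aoki: 4 to 11, Aoki.
Larsen vs Gupta: Larsen preferred on 7 ballots; Gupta wins 8–7.
Aoki vs Gupta: Aoki, 10–5.
Each candidate drops at least one matchup (Kwan loses to Gupta; Larsen loses to Kwan; Aoki loses to Kwan; Gupta loses to Aoki); the cycle Kwan beats Aoki beats Gupta beats Kwan rules out a Condorcet winner.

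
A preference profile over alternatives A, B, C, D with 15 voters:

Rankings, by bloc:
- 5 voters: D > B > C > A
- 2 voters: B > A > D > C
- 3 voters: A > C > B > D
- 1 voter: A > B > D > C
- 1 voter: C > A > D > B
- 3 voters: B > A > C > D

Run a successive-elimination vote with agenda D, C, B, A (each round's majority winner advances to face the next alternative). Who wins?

B

Round 1: D vs C — 8–7, D advances.
Round 2: D vs B — 6–9, B advances.
Round 3: B vs A — 10–5, B advances.
The agenda winner is B.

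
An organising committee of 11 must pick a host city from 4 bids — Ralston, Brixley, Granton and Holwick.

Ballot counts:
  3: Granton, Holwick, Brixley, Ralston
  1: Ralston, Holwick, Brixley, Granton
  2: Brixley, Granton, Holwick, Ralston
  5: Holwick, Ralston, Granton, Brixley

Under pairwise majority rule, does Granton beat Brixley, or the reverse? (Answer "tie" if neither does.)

Ballots ranking Granton above Brixley: 3 + 5 = 8.
Ballots ranking Brixley above Granton: 11 − 8 = 3.
Granton wins the head-to-head 8–3.

Granton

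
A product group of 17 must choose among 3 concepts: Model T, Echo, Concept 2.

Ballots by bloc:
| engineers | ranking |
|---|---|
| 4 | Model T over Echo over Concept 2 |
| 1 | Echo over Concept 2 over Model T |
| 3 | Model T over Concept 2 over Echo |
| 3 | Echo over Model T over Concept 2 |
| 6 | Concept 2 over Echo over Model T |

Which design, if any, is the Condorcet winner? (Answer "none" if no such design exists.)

none

Pairwise majorities:
Model T vs Echo: Model T preferred on 4+3 = 7 ballots; Echo wins 10–7.
Model T vs Concept 2: Model T preferred on 4+3+3 = 10 ballots; Model T wins 10–7.
Echo vs Concept 2: Concept 2 wins 9–8.
Every design loses at least once (Model T loses to Echo; Echo loses to Concept 2; Concept 2 loses to Model T). The majority relation contains the cycle Model T → Concept 2 → Echo → Model T, so there is no Condorcet winner.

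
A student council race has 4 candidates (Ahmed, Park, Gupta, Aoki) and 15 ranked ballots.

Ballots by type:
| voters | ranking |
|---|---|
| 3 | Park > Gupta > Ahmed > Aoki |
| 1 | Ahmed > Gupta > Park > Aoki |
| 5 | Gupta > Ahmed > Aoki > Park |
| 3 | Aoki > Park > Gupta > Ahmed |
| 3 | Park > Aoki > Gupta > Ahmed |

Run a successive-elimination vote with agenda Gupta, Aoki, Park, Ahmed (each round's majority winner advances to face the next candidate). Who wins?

Park

Round 1: Gupta vs Aoki — 9–6, Gupta advances.
Round 2: Gupta vs Park — 6–9, Park advances.
Round 3: Park vs Ahmed — 9–6, Park advances.
The agenda winner is Park.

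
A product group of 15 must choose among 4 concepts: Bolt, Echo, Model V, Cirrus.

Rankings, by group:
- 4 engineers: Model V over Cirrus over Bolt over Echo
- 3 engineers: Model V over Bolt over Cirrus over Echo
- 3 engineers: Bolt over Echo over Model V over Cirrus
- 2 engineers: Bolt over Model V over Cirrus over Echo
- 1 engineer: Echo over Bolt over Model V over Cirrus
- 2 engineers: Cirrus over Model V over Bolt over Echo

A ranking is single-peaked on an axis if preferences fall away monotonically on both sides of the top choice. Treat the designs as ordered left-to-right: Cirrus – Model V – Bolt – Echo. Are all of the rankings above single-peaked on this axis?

Axis positions: Cirrus=1, Model V=2, Bolt=3, Echo=4.
Group 1 (peak Model V at position 2): ranking walks positions 2-1-3-4, expanding outward from the peak — single-peaked.
Group 2 (peak Model V at position 2): ranking walks positions 2-3-1-4, expanding outward from the peak — single-peaked.
Group 3 (peak Bolt at position 3): ranking walks positions 3-4-2-1, expanding outward from the peak — single-peaked.
Group 4 (peak Bolt at position 3): ranking walks positions 3-2-1-4, expanding outward from the peak — single-peaked.
Group 5 (peak Echo at position 4): ranking walks positions 4-3-2-1, expanding outward from the peak — single-peaked.
Group 6 (peak Cirrus at position 1): ranking walks positions 1-2-3-4, expanding outward from the peak — single-peaked.
Every ranking is single-peaked on this axis.

yes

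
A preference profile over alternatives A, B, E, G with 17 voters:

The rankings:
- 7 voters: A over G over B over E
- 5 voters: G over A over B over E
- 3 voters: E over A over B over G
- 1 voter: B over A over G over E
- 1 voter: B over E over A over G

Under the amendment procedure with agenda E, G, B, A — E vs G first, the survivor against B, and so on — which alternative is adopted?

A

Round 1: E vs G — 4–13, G advances.
Round 2: G vs B — 12–5, G advances.
Round 3: G vs A — 5–12, A advances.
A survives the agenda.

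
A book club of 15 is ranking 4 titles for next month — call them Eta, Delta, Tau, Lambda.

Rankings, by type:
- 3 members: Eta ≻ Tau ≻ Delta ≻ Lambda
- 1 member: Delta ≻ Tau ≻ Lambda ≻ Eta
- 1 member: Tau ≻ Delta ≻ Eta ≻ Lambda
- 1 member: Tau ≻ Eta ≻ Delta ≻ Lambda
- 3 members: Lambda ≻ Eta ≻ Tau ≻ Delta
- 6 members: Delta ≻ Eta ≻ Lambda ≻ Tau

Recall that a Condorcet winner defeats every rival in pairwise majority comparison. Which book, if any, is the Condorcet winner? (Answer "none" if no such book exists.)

Head-to-head results (15 members):
Eta vs Delta: Delta, 8–7.
Eta vs Tau: Eta wins 12–3.
Eta vs Lambda: Eta, 11–4.
Delta vs Tau: Delta is ranked higher on 1+6 = 7 ballots, Tau on 8. Tau wins 8–7.
Delta–Lambda: Delta 12–3.
Tau vs Lambda: 3+1+1+1 = 6 for Tau, 9 for Lambda — Lambda by 9–6.
No book is unbeaten: Eta loses to Delta; Delta loses to Tau; Tau loses to Eta; Lambda loses to Eta. In particular Eta → Tau → Delta → Eta is a majority cycle — no Condorcet winner exists.

none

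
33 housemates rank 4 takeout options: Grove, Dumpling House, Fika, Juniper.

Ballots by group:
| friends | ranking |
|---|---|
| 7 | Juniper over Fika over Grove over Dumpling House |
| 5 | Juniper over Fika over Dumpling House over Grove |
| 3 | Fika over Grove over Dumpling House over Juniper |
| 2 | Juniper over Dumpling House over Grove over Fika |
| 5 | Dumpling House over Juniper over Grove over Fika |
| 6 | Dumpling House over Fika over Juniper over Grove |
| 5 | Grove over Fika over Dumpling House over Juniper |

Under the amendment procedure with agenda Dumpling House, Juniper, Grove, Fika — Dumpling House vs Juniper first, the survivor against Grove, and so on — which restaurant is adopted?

Fika

Round 1: Dumpling House vs Juniper — 19–14, Dumpling House advances.
Round 2: Dumpling House vs Grove — 18–15, Dumpling House advances.
Round 3: Dumpling House vs Fika — 13–20, Fika advances.
The agenda winner is Fika.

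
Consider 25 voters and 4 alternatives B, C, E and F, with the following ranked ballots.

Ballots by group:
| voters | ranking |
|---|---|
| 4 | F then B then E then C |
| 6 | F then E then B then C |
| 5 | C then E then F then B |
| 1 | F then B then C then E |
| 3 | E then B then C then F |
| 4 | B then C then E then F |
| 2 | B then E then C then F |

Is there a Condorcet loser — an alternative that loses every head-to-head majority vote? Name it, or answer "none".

Head-to-head results (25 voters):
B vs C: B is ranked higher on 4+6+1+3+4+2 = 20 ballots, C on 5. B wins 20–5.
B vs E: B preferred on 4+1+4+2 = 11 ballots; E wins 14–11.
B vs F: B is ranked higher on 3+4+2 = 9 ballots, F on 16. F wins 16–9.
C vs E: E, 15–10.
C vs F: 5+3+4+2 = 14 for C, 11 for F — C by 14–11.
E vs F: E is ranked higher on 5+3+4+2 = 14 ballots, F on 11. E wins 14–11.
No alternative is winless: B beats C; C beats F; E beats B; F beats B. There is no Condorcet loser.

none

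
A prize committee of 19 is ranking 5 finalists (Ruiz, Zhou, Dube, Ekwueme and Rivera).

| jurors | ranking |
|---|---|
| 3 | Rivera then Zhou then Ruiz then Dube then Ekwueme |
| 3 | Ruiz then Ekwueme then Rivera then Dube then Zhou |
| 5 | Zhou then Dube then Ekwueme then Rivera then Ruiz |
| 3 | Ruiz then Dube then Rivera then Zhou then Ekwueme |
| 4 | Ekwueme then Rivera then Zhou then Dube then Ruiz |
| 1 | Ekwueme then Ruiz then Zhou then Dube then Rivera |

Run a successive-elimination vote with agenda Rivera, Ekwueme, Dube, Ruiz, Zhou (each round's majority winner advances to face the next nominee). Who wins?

Zhou

Round 1: Rivera vs Ekwueme — 6–13, Ekwueme advances.
Round 2: Ekwueme vs Dube — 8–11, Dube advances.
Round 3: Dube vs Ruiz — 9–10, Ruiz advances.
Round 4: Ruiz vs Zhou — 7–12, Zhou advances.
Zhou survives the agenda.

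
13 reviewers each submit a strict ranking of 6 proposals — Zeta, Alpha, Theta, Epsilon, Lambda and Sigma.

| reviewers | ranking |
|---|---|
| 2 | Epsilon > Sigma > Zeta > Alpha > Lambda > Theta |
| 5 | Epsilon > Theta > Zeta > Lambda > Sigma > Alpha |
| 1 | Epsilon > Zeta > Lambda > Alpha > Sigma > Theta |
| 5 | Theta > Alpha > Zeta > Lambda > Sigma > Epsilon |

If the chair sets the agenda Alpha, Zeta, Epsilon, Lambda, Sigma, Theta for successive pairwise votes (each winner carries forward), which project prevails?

Epsilon

Round 1: Alpha vs Zeta — 5–8, Zeta advances.
Round 2: Zeta vs Epsilon — 5–8, Epsilon advances.
Round 3: Epsilon vs Lambda — 8–5, Epsilon advances.
Round 4: Epsilon vs Sigma — 8–5, Epsilon advances.
Round 5: Epsilon vs Theta — 8–5, Epsilon advances.
The agenda winner is Epsilon.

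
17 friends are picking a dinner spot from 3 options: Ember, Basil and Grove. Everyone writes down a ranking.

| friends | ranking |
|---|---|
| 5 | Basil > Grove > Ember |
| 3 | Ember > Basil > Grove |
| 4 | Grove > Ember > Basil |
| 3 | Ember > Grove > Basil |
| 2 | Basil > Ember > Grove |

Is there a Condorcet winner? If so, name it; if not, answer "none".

none

Pairwise majorities:
Ember–Basil: Ember 10–7.
Ember vs Grove: Grove wins 9–8.
Basil–Grove: Basil 10–7.
Every restaurant loses at least once (Ember loses to Grove; Basil loses to Ember; Grove loses to Basil). The majority relation contains the cycle Ember > Basil > Grove > Ember, so there is no Condorcet winner.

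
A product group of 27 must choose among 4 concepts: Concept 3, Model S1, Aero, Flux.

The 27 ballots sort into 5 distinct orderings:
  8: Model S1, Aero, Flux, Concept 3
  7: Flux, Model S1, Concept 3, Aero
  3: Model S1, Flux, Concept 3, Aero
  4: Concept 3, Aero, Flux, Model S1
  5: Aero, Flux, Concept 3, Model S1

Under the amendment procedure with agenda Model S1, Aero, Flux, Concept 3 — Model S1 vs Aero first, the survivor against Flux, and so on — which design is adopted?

Round 1: Model S1 vs Aero — 18–9, Model S1 advances.
Round 2: Model S1 vs Flux — 11–16, Flux advances.
Round 3: Flux vs Concept 3 — 23–4, Flux advances.
The agenda winner is Flux.

Flux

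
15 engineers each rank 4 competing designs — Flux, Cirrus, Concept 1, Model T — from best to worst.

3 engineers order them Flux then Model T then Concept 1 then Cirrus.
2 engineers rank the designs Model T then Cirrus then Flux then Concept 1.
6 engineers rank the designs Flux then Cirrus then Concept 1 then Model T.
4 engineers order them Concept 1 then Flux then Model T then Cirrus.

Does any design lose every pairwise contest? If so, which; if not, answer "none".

none

Head-to-head results (15 engineers):
Flux vs Cirrus: Flux is ranked higher on 3+6+4 = 13 ballots, Cirrus on 2. Flux wins 13–2.
Flux vs Concept 1: Flux, 11–4.
Flux vs Model T: Flux is ranked higher on 3+6+4 = 13 ballots, Model T on 2. Flux wins 13–2.
Cirrus–Concept 1: Cirrus 8–7.
Cirrus–Model T: Model T 9–6.
Concept 1 vs Model T: Concept 1 is ranked higher on 6+4 = 10 ballots, Model T on 5. Concept 1 wins 10–5.
Each design has at least one pairwise win (Flux beats Cirrus; Cirrus beats Concept 1; Concept 1 beats Model T; Model T beats Cirrus) — no Condorcet loser.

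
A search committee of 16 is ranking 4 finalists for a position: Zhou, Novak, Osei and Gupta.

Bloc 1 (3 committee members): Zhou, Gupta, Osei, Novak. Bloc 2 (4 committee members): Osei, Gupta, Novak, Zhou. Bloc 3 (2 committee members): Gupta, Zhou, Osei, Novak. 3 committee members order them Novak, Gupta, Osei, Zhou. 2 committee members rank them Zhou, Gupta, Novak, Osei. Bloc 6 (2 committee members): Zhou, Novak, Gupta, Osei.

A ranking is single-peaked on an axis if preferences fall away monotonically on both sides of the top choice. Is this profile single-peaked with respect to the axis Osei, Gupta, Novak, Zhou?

no

Axis positions: Osei=1, Gupta=2, Novak=3, Zhou=4.
Bloc 1: ranking walks positions 4-2-1-3; Gupta is ranked above Novak even though Novak lies between Gupta and the peak Zhou on the axis — preferences dip and rise again. Not single-peaked.
Bloc 2 (peak Osei at position 1): ranking walks positions 1-2-3-4, expanding outward from the peak — single-peaked.
Bloc 3: ranking walks positions 2-4-1-3; Zhou is ranked above Novak even though Novak lies between Zhou and the peak Gupta on the axis — preferences dip and rise again. Not single-peaked.
Bloc 4 (peak Novak at position 3): ranking walks positions 3-2-1-4, expanding outward from the peak — single-peaked.
Bloc 5: ranking walks positions 4-2-3-1; Gupta is ranked above Novak even though Novak lies between Gupta and the peak Zhou on the axis — preferences dip and rise again. Not single-peaked.
Bloc 6 (peak Zhou at position 4): ranking walks positions 4-3-2-1, expanding outward from the peak — single-peaked.
Bloc 1 violates single-peakedness, so the profile is not single-peaked on this axis.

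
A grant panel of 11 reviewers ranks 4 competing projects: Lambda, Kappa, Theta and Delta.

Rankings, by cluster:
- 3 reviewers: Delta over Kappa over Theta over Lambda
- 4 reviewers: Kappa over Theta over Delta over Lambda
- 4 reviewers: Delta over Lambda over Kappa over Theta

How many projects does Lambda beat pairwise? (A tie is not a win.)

Lambda against each rival (11 reviewers):
Lambda vs Kappa: 4 for Lambda, 7 for Kappa — Kappa by 7–4.
Lambda vs Theta: Theta wins 7–4.
Lambda–Delta: Delta 11–0.
Lambda beats no one; loses to Kappa, Theta, Delta — 0 pairwise wins.

0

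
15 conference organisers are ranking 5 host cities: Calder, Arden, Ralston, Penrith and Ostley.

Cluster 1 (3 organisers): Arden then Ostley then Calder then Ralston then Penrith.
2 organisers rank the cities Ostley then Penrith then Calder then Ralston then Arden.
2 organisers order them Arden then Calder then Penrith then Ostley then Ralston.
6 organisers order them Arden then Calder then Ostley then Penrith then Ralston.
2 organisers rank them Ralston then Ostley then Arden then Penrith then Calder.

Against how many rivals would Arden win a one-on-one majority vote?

4

Arden against each rival (15 organisers):
Arden vs Calder: Arden is ranked higher on 3+2+6+2 = 13 ballots, Calder on 2. Arden wins 13–2.
Arden–Ralston: Arden 11–4.
Arden vs Penrith: Arden, 13–2.
Arden vs Ostley: Arden is ranked higher on 3+2+6 = 11 ballots, Ostley on 4. Arden wins 11–4.
Arden beats Calder, Ralston, Penrith, Ostley — 4 pairwise wins.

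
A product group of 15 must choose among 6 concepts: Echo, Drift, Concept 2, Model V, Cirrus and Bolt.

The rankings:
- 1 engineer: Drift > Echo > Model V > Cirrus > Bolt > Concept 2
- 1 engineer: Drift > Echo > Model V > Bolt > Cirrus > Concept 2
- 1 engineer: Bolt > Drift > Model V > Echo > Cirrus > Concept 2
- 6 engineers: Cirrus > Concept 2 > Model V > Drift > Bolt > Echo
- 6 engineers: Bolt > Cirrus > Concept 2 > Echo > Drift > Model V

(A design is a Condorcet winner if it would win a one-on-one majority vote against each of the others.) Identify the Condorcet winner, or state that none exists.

Pairwise majorities:
Echo vs Drift: Echo is ranked higher on 6 ballots, Drift on 9. Drift wins 9–6.
Echo vs Concept 2: Echo preferred on 1+1+1 = 3 ballots; Concept 2 wins 12–3.
Echo vs Model V: 1+1+6 = 8 for Echo, 7 for Model V — Echo by 8–7.
Echo vs Cirrus: Cirrus wins 12–3.
Echo vs Bolt: Bolt wins 13–2.
Drift vs Concept 2: Concept 2, 12–3.
Drift vs Model V: Drift, 9–6.
Drift vs Cirrus: Drift is ranked higher on 1+1+1 = 3 ballots, Cirrus on 12. Cirrus wins 12–3.
Drift vs Bolt: Drift preferred on 1+1+6 = 8 ballots; Drift wins 8–7.
Concept 2 vs Model V: Concept 2 is ranked higher on 6+6 = 12 ballots, Model V on 3. Concept 2 wins 12–3.
Concept 2 vs Cirrus: Cirrus wins 15–0.
Concept 2 vs Bolt: Concept 2 is ranked higher on 6 ballots, Bolt on 9. Bolt wins 9–6.
Model V–Cirrus: Cirrus 12–3.
Model V vs Bolt: 8 to 7, Model V.
Cirrus vs Bolt: Bolt, 8–7.
Each design drops at least one matchup (Echo loses to Drift; Drift loses to Concept 2; Concept 2 loses to Cirrus; Model V loses to Echo; Cirrus loses to Bolt; Bolt loses to Drift); the cycle Echo > Model V > Bolt > Echo rules out a Condorcet winner.

none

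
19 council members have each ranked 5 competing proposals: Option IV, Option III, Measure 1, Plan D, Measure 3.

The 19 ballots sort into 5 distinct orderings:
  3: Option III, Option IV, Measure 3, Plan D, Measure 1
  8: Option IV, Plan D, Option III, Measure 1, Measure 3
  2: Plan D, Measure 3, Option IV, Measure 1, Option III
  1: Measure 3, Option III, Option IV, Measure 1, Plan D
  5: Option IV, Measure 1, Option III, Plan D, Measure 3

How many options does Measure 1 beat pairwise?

Measure 1 against each rival (19 council members):
Measure 1 vs Option IV: Measure 1 is ranked higher on 0 ballots, Option IV on 19. Option IV wins 19–0.
Measure 1–Option III: Option III 12–7.
Measure 1 vs Plan D: Measure 1 is ranked higher on 1+5 = 6 ballots, Plan D on 13. Plan D wins 13–6.
Measure 1 vs Measure 3: Measure 1, 13–6.
Measure 1 beats Measure 3; loses to Option IV, Option III, Plan D — 1 pairwise win.

1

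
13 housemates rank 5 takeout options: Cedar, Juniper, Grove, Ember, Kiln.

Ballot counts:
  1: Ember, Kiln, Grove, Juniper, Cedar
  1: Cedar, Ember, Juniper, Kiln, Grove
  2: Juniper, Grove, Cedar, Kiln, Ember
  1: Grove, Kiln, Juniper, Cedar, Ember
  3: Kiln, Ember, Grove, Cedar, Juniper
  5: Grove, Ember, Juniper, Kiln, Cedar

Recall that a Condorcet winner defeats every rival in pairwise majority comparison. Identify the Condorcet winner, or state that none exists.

Check each pair by majority over 13 ballots:
Cedar vs Juniper: Juniper, 9–4.
Cedar vs Grove: 1 to 12, Grove.
Cedar vs Ember: Cedar is ranked higher on 1+2+1 = 4 ballots, Ember on 9. Ember wins 9–4.
Cedar vs Kiln: 1+2 = 3 for Cedar, 10 for Kiln — Kiln by 10–3.
Juniper vs Grove: 3 to 10, Grove.
Juniper vs Ember: 2+1 = 3 for Juniper, 10 for Ember — Ember by 10–3.
Juniper vs Kiln: Juniper wins 8–5.
Grove vs Ember: Grove, 8–5.
Grove vs Kiln: Grove, 8–5.
Ember vs Kiln: Ember, 7–6.
Grove wins every pairwise contest, so Grove is the Condorcet winner.

Grove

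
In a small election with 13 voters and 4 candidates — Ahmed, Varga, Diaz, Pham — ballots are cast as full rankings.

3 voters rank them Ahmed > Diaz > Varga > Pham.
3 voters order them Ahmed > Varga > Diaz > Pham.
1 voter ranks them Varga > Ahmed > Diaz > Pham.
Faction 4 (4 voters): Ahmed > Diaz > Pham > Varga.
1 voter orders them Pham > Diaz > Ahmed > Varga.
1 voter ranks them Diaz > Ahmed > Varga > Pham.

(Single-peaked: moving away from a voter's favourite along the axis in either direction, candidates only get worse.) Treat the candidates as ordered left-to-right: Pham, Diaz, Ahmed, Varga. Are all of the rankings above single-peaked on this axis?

yes

Axis positions: Pham=1, Diaz=2, Ahmed=3, Varga=4.
Faction 1 (peak Ahmed at position 3): ranking walks positions 3-2-4-1, expanding outward from the peak — single-peaked.
Faction 2 (peak Ahmed at position 3): ranking walks positions 3-4-2-1, expanding outward from the peak — single-peaked.
Faction 3 (peak Varga at position 4): ranking walks positions 4-3-2-1, expanding outward from the peak — single-peaked.
Faction 4 (peak Ahmed at position 3): ranking walks positions 3-2-1-4, expanding outward from the peak — single-peaked.
Faction 5 (peak Pham at position 1): ranking walks positions 1-2-3-4, expanding outward from the peak — single-peaked.
Faction 6 (peak Diaz at position 2): ranking walks positions 2-3-4-1, expanding outward from the peak — single-peaked.
Every ranking is single-peaked on this axis.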